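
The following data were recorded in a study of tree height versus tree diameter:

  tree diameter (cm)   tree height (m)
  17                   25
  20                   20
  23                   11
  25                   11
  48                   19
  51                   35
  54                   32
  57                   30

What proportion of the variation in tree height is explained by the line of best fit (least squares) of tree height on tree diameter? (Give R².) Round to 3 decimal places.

n = 8, Σx = 295, Σy = 183, Σxy = 7488, Σx² = 12913, Σy² = 4777
Sxx = Σx² − (Σx)²/n = 12913 − 10878.125 = 2034.875
Sxy = Σxy − (Σx)(Σy)/n = 7488 − 6748.125 = 739.875
Syy = Σy² − (Σy)²/n = 4777 − 4186.125 = 590.875
R² = Sxy²/(Sxx·Syy) = (739.875)²/(2034.875·590.875) = 0.455285

0.455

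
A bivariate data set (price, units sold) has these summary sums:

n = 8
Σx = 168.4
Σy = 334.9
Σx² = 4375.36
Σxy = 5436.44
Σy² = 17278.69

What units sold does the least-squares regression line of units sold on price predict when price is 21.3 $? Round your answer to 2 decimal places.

Sxx = Σx² − (Σx)²/n = 4375.36 − 3544.82 = 830.54
Sxy = Σxy − (Σx)(Σy)/n = 5436.44 − 7049.645 = -1613.205
b = Sxy/Sxx = -1613.205/830.54 = -1.942357
a = ȳ − b·x̄ = 41.8625 − (-1.942357)·21.05 = 82.749110
ŷ(21.3) = a + b·21.3 = 82.749110 + (-1.942357)·21.3 = 41.376911

41.38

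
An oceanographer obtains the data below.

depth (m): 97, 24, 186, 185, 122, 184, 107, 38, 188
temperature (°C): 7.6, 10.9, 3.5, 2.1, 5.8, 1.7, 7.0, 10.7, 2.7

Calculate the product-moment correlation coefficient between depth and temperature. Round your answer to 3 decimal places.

n = 9, Σx = 1131, Σy = 52, Σxy = 4721.9, Σx² = 175783, Σy² = 400.54
Sxx = Σx² − (Σx)²/n = 175783 − 142129 = 33654
Sxy = Σxy − (Σx)(Σy)/n = 4721.9 − 6534.666667 = -1812.766667
Syy = Σy² − (Σy)²/n = 400.54 − 300.444444 = 100.095556
r = Sxy/√(Sxx·Syy) = -1812.766667/√(3368615.826667) = -1812.766667/1835.378933 = -0.987680

-0.988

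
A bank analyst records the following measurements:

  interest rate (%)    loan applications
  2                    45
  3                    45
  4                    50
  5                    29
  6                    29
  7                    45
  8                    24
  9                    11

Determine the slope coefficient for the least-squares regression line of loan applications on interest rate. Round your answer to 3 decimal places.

-4.262

n = 8, Σx = 44, Σy = 278, Σxy = 1350, Σx² = 284
Sxx = Σx² − (Σx)²/n = 284 − 242 = 42
Sxy = Σxy − (Σx)(Σy)/n = 1350 − 1529 = -179
b = Sxy/Sxx = -179/42 = -4.261905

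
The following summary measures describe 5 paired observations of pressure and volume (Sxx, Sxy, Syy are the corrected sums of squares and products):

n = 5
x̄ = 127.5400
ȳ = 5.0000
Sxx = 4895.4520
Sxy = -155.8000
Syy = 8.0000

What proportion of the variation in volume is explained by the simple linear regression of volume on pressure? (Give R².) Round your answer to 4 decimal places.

R² = Sxy²/(Sxx·Syy) = (-155.8)²/(4895.452·8) = 0.619801

0.6198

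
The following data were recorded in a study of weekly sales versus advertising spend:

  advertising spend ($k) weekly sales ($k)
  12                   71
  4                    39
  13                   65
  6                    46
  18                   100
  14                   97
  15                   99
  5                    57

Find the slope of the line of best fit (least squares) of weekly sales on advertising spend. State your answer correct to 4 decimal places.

n = 8, Σx = 87, Σy = 574, Σxy = 7057, Σx² = 1135
Sxx = Σx² − (Σx)²/n = 1135 − 946.125 = 188.875
Sxy = Σxy − (Σx)(Σy)/n = 7057 − 6242.25 = 814.75
b = Sxy/Sxx = 814.75/188.875 = 4.313700

4.3137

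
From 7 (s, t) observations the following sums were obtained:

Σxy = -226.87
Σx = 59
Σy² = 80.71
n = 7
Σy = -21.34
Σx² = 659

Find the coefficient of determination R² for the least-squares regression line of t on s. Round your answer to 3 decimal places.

Sxx = Σx² − (Σx)²/n = 659 − 497.285714 = 161.714286
Sxy = Σxy − (Σx)(Σy)/n = -226.87 − (-179.865714) = -47.004286
Syy = Σy² − (Σy)²/n = 80.71 − 65.056514 = 15.653486
R² = Sxy²/(Sxx·Syy) = (-47.004286)²/(161.714286·15.653486) = 0.872801

0.873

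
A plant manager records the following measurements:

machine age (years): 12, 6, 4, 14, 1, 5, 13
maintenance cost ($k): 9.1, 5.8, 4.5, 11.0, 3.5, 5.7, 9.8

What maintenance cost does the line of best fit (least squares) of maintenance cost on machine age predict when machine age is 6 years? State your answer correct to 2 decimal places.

n = 7, Σx = 55, Σy = 49.4, Σxy = 475.4, Σx² = 587
Sxx = Σx² − (Σx)²/n = 587 − 432.142857 = 154.857143
Sxy = Σxy − (Σx)(Σy)/n = 475.4 − 388.142857 = 87.257143
b = Sxy/Sxx = 87.257143/154.857143 = 0.563469
a = ȳ − b·x̄ = 7.057143 − 0.563469·7.857143 = 2.629889
ŷ(6) = a + b·6 = 2.629889 + 0.563469·6 = 6.010701

6.01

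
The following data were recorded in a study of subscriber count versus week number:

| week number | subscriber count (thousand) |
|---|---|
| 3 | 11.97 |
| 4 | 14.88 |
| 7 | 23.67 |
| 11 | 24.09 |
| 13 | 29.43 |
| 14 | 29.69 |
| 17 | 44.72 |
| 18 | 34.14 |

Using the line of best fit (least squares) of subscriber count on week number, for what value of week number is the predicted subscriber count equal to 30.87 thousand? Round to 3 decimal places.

n = 8, Σx = 87, Σy = 212.59, Σxy = 2699.12, Σx² = 1173
Sxx = Σx² − (Σx)²/n = 1173 − 946.125 = 226.875
Sxy = Σxy − (Σx)(Σy)/n = 2699.12 − 2311.91625 = 387.20375
b = Sxy/Sxx = 387.20375/226.875 = 1.706683
a = ȳ − b·x̄ = 26.57375 − 1.706683·10.875 = 8.013570
Set a + b·x = 30.87: x = (30.87 − 8.013570) / 1.706683 = 13.392310

13.392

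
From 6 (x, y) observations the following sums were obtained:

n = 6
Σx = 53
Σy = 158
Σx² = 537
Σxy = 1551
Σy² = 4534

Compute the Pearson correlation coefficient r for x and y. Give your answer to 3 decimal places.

Sxx = Σx² − (Σx)²/n = 537 − 468.166667 = 68.833333
Sxy = Σxy − (Σx)(Σy)/n = 1551 − 1395.666667 = 155.333333
Syy = Σy² − (Σy)²/n = 4534 − 4160.666667 = 373.333333
r = Sxy/√(Sxx·Syy) = 155.333333/√(25697.777778) = 155.333333/160.305264 = 0.968985

0.969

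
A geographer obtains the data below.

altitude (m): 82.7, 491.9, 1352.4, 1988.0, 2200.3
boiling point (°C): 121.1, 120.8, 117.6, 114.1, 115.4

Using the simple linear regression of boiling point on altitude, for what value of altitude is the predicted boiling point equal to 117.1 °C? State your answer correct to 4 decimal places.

n = 5, Σx = 6115.3, Σy = 589, Σxy = 709224.15, Σx² = 10871254.75
Sxx = Σx² − (Σx)²/n = 10871254.75 − 7479378.818 = 3391875.932
Sxy = Σxy − (Σx)(Σy)/n = 709224.15 − 720382.34 = -11158.19
b = Sxy/Sxx = -11158.19/3391875.932 = -0.003290
a = ȳ − b·x̄ = 117.8 − (-0.003290)·1223.06 = 121.823477
Set a + b·x = 117.1: x = (117.1 − 121.823477) / (-0.003290) = 1435.846586

1435.8466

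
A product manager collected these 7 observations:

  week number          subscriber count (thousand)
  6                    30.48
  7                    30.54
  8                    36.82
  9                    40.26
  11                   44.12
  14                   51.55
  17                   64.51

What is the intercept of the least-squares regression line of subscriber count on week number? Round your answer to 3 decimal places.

11.437

n = 7, Σx = 72, Σy = 298.28, Σxy = 3357.25, Σx² = 836
Sxx = Σx² − (Σx)²/n = 836 − 740.571429 = 95.428571
Sxy = Σxy − (Σx)(Σy)/n = 3357.25 − 3068.022857 = 289.227143
b = Sxy/Sxx = 289.227143/95.428571 = 3.030823
a = ȳ − b·x̄ = 42.611429 − 3.030823·10.285714 = 11.437246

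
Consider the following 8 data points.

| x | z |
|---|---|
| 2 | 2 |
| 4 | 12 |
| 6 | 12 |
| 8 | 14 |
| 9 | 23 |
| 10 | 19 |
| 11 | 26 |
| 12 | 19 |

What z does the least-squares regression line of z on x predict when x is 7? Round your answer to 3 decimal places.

n = 8, Σx = 62, Σy = 127, Σxy = 1147, Σx² = 566
Sxx = Σx² − (Σx)²/n = 566 − 480.5 = 85.5
Sxy = Σxy − (Σx)(Σy)/n = 1147 − 984.25 = 162.75
b = Sxy/Sxx = 162.75/85.5 = 1.903509
a = ȳ − b·x̄ = 15.875 − 1.903509·7.75 = 1.122807
ŷ(7) = a + b·7 = 1.122807 + 1.903509·7 = 14.447368

14.447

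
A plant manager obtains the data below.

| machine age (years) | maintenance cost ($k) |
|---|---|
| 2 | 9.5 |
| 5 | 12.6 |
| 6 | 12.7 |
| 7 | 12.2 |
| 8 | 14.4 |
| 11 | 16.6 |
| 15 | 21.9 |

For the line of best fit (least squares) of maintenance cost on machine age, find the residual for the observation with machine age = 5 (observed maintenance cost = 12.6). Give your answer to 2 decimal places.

0.84

n = 7, Σx = 54, Σy = 99.9, Σxy = 869.9, Σx² = 524
Sxx = Σx² − (Σx)²/n = 524 − 416.571429 = 107.428571
Sxy = Σxy − (Σx)(Σy)/n = 869.9 − 770.657143 = 99.242857
b = Sxy/Sxx = 99.242857/107.428571 = 0.923803
a = ȳ − b·x̄ = 14.271429 − 0.923803·7.714286 = 7.144947
ŷ(5) = 7.144947 + 0.923803·5 = 11.763963
residual = y − ŷ = 12.6 − 11.763963 = 0.836037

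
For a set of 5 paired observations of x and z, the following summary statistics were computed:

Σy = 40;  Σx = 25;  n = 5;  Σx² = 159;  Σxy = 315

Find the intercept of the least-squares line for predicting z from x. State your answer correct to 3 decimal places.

Sxx = Σx² − (Σx)²/n = 159 − 125 = 34
Sxy = Σxy − (Σx)(Σy)/n = 315 − 200 = 115
b = Sxy/Sxx = 115/34 = 3.382353
a = ȳ − b·x̄ = 8 − 3.382353·5 = -8.911765

-8.912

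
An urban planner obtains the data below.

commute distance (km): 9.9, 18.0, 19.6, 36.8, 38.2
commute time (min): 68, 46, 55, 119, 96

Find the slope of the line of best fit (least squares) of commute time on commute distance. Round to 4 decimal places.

n = 5, Σx = 122.5, Σy = 384, Σxy = 10625.6, Σx² = 3619.65
Sxx = Σx² − (Σx)²/n = 3619.65 − 3001.25 = 618.4
Sxy = Σxy − (Σx)(Σy)/n = 10625.6 − 9408 = 1217.6
b = Sxy/Sxx = 1217.6/618.4 = 1.968952

1.9690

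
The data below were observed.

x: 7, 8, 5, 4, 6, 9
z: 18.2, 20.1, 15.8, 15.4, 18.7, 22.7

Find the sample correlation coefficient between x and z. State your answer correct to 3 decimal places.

0.958

n = 6, Σx = 39, Σy = 110.9, Σxy = 745.3, Σx² = 271, Σy² = 2087.03
Sxx = Σx² − (Σx)²/n = 271 − 253.5 = 17.5
Sxy = Σxy − (Σx)(Σy)/n = 745.3 − 720.85 = 24.45
Syy = Σy² − (Σy)²/n = 2087.03 − 2049.801667 = 37.228333
r = Sxy/√(Sxx·Syy) = 24.45/√(651.495833) = 24.45/25.524416 = 0.957906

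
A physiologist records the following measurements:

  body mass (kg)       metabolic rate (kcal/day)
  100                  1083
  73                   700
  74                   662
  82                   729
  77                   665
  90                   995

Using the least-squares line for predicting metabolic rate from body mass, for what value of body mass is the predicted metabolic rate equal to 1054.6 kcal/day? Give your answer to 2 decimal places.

n = 6, Σx = 496, Σy = 4834, Σxy = 408921, Σx² = 41558
Sxx = Σx² − (Σx)²/n = 41558 − 41002.666667 = 555.333333
Sxy = Σxy − (Σx)(Σy)/n = 408921 − 399610.666667 = 9310.333333
b = Sxy/Sxx = 9310.333333/555.333333 = 16.765306
a = ȳ − b·x̄ = 805.666667 − 16.765306·82.666667 = -580.265306
Set a + b·x = 1054.6: x = (1054.6 − (-580.265306)) / 16.765306 = 97.514790

97.51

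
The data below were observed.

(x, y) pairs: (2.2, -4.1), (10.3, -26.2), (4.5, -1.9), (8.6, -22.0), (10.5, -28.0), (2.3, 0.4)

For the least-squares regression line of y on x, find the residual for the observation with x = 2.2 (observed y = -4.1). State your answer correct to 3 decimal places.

-4.268

n = 6, Σx = 38.4, Σy = -81.8, Σxy = -769.71, Σx² = 320.68
Sxx = Σx² − (Σx)²/n = 320.68 − 245.76 = 74.92
Sxy = Σxy − (Σx)(Σy)/n = -769.71 − (-523.52) = -246.19
b = Sxy/Sxx = -246.19/74.92 = -3.286038
a = ȳ − b·x̄ = -13.633333 − (-3.286038)·6.4 = 7.397313
ŷ(2.2) = 7.397313 + (-3.286038)·2.2 = 0.168028
residual = y − ŷ = -4.1 − 0.168028 = -4.268028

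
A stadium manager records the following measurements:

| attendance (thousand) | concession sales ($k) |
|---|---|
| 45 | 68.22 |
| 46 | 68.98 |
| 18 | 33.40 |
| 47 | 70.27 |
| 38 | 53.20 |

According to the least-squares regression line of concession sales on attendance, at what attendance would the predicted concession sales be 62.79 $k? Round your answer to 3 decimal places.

n = 5, Σx = 194, Σy = 294.07, Σxy = 12168.47, Σx² = 8118
Sxx = Σx² − (Σx)²/n = 8118 − 7527.2 = 590.8
Sxy = Σxy − (Σx)(Σy)/n = 12168.47 − 11409.916 = 758.554
b = Sxy/Sxx = 758.554/590.8 = 1.283944
a = ȳ − b·x̄ = 58.814 − 1.283944·38.8 = 8.996980
Set a + b·x = 62.79: x = (62.79 − 8.996980) / 1.283944 = 41.896709

41.897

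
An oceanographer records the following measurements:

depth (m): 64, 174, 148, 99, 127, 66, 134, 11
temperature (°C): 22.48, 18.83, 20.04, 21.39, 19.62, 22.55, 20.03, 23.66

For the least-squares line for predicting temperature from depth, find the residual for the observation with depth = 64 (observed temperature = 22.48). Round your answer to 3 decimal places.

n = 8, Σx = 823, Σy = 168.6, Σxy = 16722.99, Σx² = 104639
Sxx = Σx² − (Σx)²/n = 104639 − 84666.125 = 19972.875
Sxy = Σxy − (Σx)(Σy)/n = 16722.99 − 17344.725 = -621.735
b = Sxy/Sxx = -621.735/19972.875 = -0.031129
a = ȳ − b·x̄ = 21.075 − (-0.031129)·102.875 = 24.277393
ŷ(64) = 24.277393 + (-0.031129)·64 = 22.285139
residual = y − ŷ = 22.48 − 22.285139 = 0.194861

0.195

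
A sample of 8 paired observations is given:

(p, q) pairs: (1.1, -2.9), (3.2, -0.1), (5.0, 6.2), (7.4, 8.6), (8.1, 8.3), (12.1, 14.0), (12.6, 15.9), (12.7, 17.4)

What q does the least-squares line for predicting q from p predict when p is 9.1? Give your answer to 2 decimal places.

n = 8, Σx = 62.2, Σy = 67.4, Σxy = 749.08, Σx² = 623.28
Sxx = Σx² − (Σx)²/n = 623.28 − 483.605 = 139.675
Sxy = Σxy − (Σx)(Σy)/n = 749.08 − 524.035 = 225.045
b = Sxy/Sxx = 225.045/139.675 = 1.611205
a = ȳ − b·x̄ = 8.425 − 1.611205·7.775 = -4.102116
ŷ(9.1) = a + b·9.1 = -4.102116 + 1.611205·9.1 = 10.559846

10.56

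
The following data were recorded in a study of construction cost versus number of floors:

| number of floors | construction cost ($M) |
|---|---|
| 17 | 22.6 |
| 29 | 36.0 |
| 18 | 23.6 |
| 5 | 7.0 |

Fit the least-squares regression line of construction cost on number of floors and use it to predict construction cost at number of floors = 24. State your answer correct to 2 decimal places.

30.47

n = 4, Σx = 69, Σy = 89.2, Σxy = 1888, Σx² = 1479
Sxx = Σx² − (Σx)²/n = 1479 − 1190.25 = 288.75
Sxy = Σxy − (Σx)(Σy)/n = 1888 − 1538.7 = 349.3
b = Sxy/Sxx = 349.3/288.75 = 1.209697
a = ȳ − b·x̄ = 22.3 − 1.209697·17.25 = 1.432727
ŷ(24) = a + b·24 = 1.432727 + 1.209697·24 = 30.465455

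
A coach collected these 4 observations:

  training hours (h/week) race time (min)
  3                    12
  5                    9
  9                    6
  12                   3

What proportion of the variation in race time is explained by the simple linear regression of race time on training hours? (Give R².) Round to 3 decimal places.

0.986

n = 4, Σx = 29, Σy = 30, Σxy = 171, Σx² = 259, Σy² = 270
Sxx = Σx² − (Σx)²/n = 259 − 210.25 = 48.75
Sxy = Σxy − (Σx)(Σy)/n = 171 − 217.5 = -46.5
Syy = Σy² − (Σy)²/n = 270 − 225 = 45
R² = Sxy²/(Sxx·Syy) = (-46.5)²/(48.75·45) = 0.985641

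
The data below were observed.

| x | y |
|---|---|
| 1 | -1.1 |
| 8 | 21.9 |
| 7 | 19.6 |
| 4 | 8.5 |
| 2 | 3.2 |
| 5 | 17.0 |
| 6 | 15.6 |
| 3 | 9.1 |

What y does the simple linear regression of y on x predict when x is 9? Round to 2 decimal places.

n = 8, Σx = 36, Σy = 93.8, Σxy = 557.6, Σx² = 204
Sxx = Σx² − (Σx)²/n = 204 − 162 = 42
Sxy = Σxy − (Σx)(Σy)/n = 557.6 − 422.1 = 135.5
b = Sxy/Sxx = 135.5/42 = 3.226190
a = ȳ − b·x̄ = 11.725 − 3.226190·4.5 = -2.792857
ŷ(9) = a + b·9 = -2.792857 + 3.226190·9 = 26.242857

26.24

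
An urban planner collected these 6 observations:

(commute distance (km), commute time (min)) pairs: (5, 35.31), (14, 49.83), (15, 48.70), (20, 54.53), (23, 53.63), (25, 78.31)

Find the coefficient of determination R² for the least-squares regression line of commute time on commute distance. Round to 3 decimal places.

n = 6, Σx = 102, Σy = 320.31, Σxy = 5886.51, Σx² = 2000, Σy² = 18083.6689
Sxx = Σx² − (Σx)²/n = 2000 − 1734 = 266
Sxy = Σxy − (Σx)(Σy)/n = 5886.51 − 5445.27 = 441.24
Syy = Σy² − (Σy)²/n = 18083.6689 − 17099.74935 = 983.91955
R² = Sxy²/(Sxx·Syy) = (441.24)²/(266·983.91955) = 0.743890

0.744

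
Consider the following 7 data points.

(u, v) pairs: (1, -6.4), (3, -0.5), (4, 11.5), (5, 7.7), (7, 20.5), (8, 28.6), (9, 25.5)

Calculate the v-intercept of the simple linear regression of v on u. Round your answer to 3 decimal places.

-11.012

n = 7, Σx = 37, Σy = 86.9, Σxy = 678.4, Σx² = 245
Sxx = Σx² − (Σx)²/n = 245 − 195.571429 = 49.428571
Sxy = Σxy − (Σx)(Σy)/n = 678.4 − 459.328571 = 219.071429
b = Sxy/Sxx = 219.071429/49.428571 = 4.432081
a = ȳ − b·x̄ = 12.414286 − 4.432081·5.285714 = -11.012428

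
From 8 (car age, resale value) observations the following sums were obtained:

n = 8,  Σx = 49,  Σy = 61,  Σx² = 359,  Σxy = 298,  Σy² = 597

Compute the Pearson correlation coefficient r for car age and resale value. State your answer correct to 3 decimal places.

Sxx = Σx² − (Σx)²/n = 359 − 300.125 = 58.875
Sxy = Σxy − (Σx)(Σy)/n = 298 − 373.625 = -75.625
Syy = Σy² − (Σy)²/n = 597 − 465.125 = 131.875
r = Sxy/√(Sxx·Syy) = -75.625/√(7764.140625) = -75.625/88.114361 = -0.858260

-0.858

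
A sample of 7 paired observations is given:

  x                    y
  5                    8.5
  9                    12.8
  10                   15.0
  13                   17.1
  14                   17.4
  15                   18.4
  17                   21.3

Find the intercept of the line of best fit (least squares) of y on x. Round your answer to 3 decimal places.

n = 7, Σx = 83, Σy = 110.5, Σxy = 1411.7, Σx² = 1085
Sxx = Σx² − (Σx)²/n = 1085 − 984.142857 = 100.857143
Sxy = Σxy − (Σx)(Σy)/n = 1411.7 − 1310.214286 = 101.485714
b = Sxy/Sxx = 101.485714/100.857143 = 1.006232
a = ȳ − b·x̄ = 15.785714 − 1.006232·11.857143 = 3.854674

3.855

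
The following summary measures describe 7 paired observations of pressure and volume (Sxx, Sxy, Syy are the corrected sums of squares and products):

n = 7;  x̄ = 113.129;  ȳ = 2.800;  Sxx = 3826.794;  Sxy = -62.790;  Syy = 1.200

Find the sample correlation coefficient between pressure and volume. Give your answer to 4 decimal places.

-0.9266

r = Sxy/√(Sxx·Syy) = -62.79/√(4592.1528) = -62.79/67.765425 = -0.926579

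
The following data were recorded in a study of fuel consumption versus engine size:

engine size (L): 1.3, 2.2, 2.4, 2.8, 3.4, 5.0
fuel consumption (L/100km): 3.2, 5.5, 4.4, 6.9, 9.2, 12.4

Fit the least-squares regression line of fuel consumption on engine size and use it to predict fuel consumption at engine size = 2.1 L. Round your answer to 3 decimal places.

n = 6, Σx = 17.1, Σy = 41.6, Σxy = 139.42, Σx² = 56.69
Sxx = Σx² − (Σx)²/n = 56.69 − 48.735 = 7.955
Sxy = Σxy − (Σx)(Σy)/n = 139.42 − 118.56 = 20.86
b = Sxy/Sxx = 20.86/7.955 = 2.622250
a = ȳ − b·x̄ = 6.933333 − 2.622250·2.85 = -0.540080
ŷ(2.1) = a + b·2.1 = -0.540080 + 2.622250·2.1 = 4.966646

4.967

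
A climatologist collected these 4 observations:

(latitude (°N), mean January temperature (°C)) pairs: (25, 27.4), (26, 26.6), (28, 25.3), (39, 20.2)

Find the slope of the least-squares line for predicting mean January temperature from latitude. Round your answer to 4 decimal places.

n = 4, Σx = 118, Σy = 99.5, Σxy = 2872.8, Σx² = 3606
Sxx = Σx² − (Σx)²/n = 3606 − 3481 = 125
Sxy = Σxy − (Σx)(Σy)/n = 2872.8 − 2935.25 = -62.45
b = Sxy/Sxx = -62.45/125 = -0.4996

-0.4996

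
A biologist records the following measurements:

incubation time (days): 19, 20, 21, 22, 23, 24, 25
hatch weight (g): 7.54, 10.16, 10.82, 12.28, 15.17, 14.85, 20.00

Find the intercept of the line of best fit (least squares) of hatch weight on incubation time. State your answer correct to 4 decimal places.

n = 7, Σx = 154, Σy = 90.82, Σxy = 2049.15, Σx² = 3416
Sxx = Σx² − (Σx)²/n = 3416 − 3388 = 28
Sxy = Σxy − (Σx)(Σy)/n = 2049.15 − 1998.04 = 51.11
b = Sxy/Sxx = 51.11/28 = 1.825357
a = ȳ − b·x̄ = 12.974286 − 1.825357·22 = -27.183571

-27.1836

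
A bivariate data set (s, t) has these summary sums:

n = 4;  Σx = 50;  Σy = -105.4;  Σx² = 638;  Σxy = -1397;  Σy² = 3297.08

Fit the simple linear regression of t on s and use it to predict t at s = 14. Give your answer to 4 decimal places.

Sxx = Σx² − (Σx)²/n = 638 − 625 = 13
Sxy = Σxy − (Σx)(Σy)/n = -1397 − (-1317.5) = -79.5
b = Sxy/Sxx = -79.5/13 = -6.115385
a = ȳ − b·x̄ = -26.35 − (-6.115385)·12.5 = 50.092308
ŷ(14) = a + b·14 = 50.092308 + (-6.115385)·14 = -35.523077

-35.5231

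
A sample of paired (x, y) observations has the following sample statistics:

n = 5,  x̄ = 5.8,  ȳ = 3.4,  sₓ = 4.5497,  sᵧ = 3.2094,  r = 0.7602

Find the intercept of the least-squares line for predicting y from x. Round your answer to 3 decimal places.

b = r · sᵧ/sₓ = 0.7602 · 3.2094/4.5497 = 0.536252
a = ȳ − b·x̄ = 3.4 − 0.536252·5.8 = 0.289738

0.290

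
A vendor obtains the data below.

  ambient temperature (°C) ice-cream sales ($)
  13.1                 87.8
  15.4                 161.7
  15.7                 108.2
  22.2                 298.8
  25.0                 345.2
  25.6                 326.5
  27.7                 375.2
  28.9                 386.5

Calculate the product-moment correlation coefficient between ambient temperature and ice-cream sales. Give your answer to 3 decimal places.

n = 8, Σx = 173.6, Σy = 2089.9, Σxy = 50523.75, Σx² = 4030.96, Σy² = 650766.99
Sxx = Σx² − (Σx)²/n = 4030.96 − 3767.12 = 263.84
Sxy = Σxy − (Σx)(Σy)/n = 50523.75 − 45350.83 = 5172.92
Syy = Σy² − (Σy)²/n = 650766.99 − 545960.25125 = 104806.73875
r = Sxy/√(Sxx·Syy) = 5172.92/√(27652209.9518) = 5172.92/5258.536864 = 0.983719

0.984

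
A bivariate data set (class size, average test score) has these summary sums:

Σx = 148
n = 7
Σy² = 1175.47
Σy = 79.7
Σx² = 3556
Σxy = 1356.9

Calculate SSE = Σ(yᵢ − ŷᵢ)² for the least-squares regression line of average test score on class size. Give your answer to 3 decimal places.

Sxx = Σx² − (Σx)²/n = 3556 − 3129.142857 = 426.857143
Sxy = Σxy − (Σx)(Σy)/n = 1356.9 − 1685.085714 = -328.185714
Syy = Σy² − (Σy)²/n = 1175.47 − 907.441429 = 268.028571
b = Sxy/Sxx = -328.185714/426.857143 = -0.768842
SSE = Syy − b·Sxy = 268.028571 − (-0.768842)·(-328.185714) = 15.705599

15.706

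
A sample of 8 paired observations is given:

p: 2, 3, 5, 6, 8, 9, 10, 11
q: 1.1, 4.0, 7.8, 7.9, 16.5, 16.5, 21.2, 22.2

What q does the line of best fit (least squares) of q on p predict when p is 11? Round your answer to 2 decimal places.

n = 8, Σx = 54, Σy = 97.2, Σxy = 837.3, Σx² = 440
Sxx = Σx² − (Σx)²/n = 440 − 364.5 = 75.5
Sxy = Σxy − (Σx)(Σy)/n = 837.3 − 656.1 = 181.2
b = Sxy/Sxx = 181.2/75.5 = 2.4
a = ȳ − b·x̄ = 12.15 − 2.4·6.75 = -4.05
ŷ(11) = a + b·11 = -4.05 + 2.4·11 = 22.35

22.35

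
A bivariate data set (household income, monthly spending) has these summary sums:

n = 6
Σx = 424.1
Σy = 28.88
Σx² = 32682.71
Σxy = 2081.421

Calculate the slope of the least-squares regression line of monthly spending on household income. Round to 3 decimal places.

Sxx = Σx² − (Σx)²/n = 32682.71 − 29976.801667 = 2705.908333
Sxy = Σxy − (Σx)(Σy)/n = 2081.421 − 2041.334667 = 40.086333
b = Sxy/Sxx = 40.086333/2705.908333 = 0.014814

0.015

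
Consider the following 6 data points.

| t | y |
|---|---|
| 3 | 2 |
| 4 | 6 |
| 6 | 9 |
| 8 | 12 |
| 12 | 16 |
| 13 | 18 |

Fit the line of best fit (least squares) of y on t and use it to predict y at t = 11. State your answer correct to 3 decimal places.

15.305

n = 6, Σx = 46, Σy = 63, Σxy = 606, Σx² = 438
Sxx = Σx² − (Σx)²/n = 438 − 352.666667 = 85.333333
Sxy = Σxy − (Σx)(Σy)/n = 606 − 483 = 123
b = Sxy/Sxx = 123/85.333333 = 1.441406
a = ȳ − b·x̄ = 10.5 − 1.441406·7.666667 = -0.550781
ŷ(11) = a + b·11 = -0.550781 + 1.441406·11 = 15.304688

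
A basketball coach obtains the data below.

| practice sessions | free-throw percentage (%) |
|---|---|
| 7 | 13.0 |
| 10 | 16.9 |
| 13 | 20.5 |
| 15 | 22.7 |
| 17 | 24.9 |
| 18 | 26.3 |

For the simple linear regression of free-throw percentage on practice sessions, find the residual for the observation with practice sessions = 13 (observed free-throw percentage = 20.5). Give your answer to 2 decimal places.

0.18

n = 6, Σx = 80, Σy = 124.3, Σxy = 1763.7, Σx² = 1156
Sxx = Σx² − (Σx)²/n = 1156 − 1066.666667 = 89.333333
Sxy = Σxy − (Σx)(Σy)/n = 1763.7 − 1657.333333 = 106.366667
b = Sxy/Sxx = 106.366667/89.333333 = 1.190672
a = ȳ − b·x̄ = 20.716667 − 1.190672·13.333333 = 4.841045
ŷ(13) = 4.841045 + 1.190672·13 = 20.319776
residual = y − ŷ = 20.5 − 20.319776 = 0.180224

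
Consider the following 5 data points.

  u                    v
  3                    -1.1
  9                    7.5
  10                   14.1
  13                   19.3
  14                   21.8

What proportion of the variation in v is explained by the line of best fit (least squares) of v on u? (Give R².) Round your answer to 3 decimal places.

0.962

n = 5, Σx = 49, Σy = 61.6, Σxy = 761.3, Σx² = 555, Σy² = 1104
Sxx = Σx² − (Σx)²/n = 555 − 480.2 = 74.8
Sxy = Σxy − (Σx)(Σy)/n = 761.3 − 603.68 = 157.62
Syy = Σy² − (Σy)²/n = 1104 − 758.912 = 345.088
R² = Sxy²/(Sxx·Syy) = (157.62)²/(74.8·345.088) = 0.962479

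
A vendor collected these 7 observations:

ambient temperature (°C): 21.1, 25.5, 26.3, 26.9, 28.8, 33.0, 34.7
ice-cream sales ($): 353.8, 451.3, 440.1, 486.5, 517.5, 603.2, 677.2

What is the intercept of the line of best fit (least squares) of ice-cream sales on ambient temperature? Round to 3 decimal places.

-142.549

n = 7, Σx = 196.3, Σy = 3529.6, Σxy = 101943.25, Σx² = 5633.29
Sxx = Σx² − (Σx)²/n = 5633.29 − 5504.812857 = 128.477143
Sxy = Σxy − (Σx)(Σy)/n = 101943.25 − 98980.068571 = 2963.181429
b = Sxy/Sxx = 2963.181429/128.477143 = 23.063880
a = ȳ − b·x̄ = 504.228571 − 23.063880·28.042857 = -142.548526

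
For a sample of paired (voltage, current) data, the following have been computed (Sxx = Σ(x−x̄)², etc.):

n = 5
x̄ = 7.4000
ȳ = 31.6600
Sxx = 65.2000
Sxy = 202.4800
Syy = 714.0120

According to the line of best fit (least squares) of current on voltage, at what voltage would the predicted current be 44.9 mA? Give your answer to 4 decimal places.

11.6634

b = Sxy/Sxx = 202.48/65.2 = 3.105521
a = ȳ − b·x̄ = 31.66 − 3.105521·7.4 = 8.679141
Set a + b·x = 44.9: x = (44.9 − 8.679141) / 3.105521 = 11.663374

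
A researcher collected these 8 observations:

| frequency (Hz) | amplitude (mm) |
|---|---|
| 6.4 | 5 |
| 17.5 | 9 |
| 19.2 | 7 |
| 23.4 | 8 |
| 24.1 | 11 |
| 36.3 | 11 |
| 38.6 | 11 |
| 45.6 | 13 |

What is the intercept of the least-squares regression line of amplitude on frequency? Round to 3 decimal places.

4.514

n = 8, Σx = 211.1, Σy = 75, Σxy = 2192.9, Σx² = 6731.23
Sxx = Σx² − (Σx)²/n = 6731.23 − 5570.40125 = 1160.82875
Sxy = Σxy − (Σx)(Σy)/n = 2192.9 − 1979.0625 = 213.8375
b = Sxy/Sxx = 213.8375/1160.82875 = 0.184211
a = ȳ − b·x̄ = 9.375 − 0.184211·26.3875 = 4.514131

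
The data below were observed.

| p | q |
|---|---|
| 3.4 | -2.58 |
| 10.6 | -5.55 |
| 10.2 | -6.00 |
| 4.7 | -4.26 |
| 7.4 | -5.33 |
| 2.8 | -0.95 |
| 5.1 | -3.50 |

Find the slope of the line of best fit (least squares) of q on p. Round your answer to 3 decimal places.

-0.519

n = 7, Σx = 44.2, Σy = -28.17, Σxy = -208.776, Σx² = 338.66
Sxx = Σx² − (Σx)²/n = 338.66 − 279.091429 = 59.568571
Sxy = Σxy − (Σx)(Σy)/n = -208.776 − (-177.873429) = -30.902571
b = Sxy/Sxx = -30.902571/59.568571 = -0.518773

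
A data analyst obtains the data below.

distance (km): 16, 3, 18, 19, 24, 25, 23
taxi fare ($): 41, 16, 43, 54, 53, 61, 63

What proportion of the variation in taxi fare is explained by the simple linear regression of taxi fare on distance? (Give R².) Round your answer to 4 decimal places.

n = 7, Σx = 128, Σy = 331, Σxy = 6750, Σx² = 2680, Σy² = 17201
Sxx = Σx² − (Σx)²/n = 2680 − 2340.571429 = 339.428571
Sxy = Σxy − (Σx)(Σy)/n = 6750 − 6052.571429 = 697.428571
Syy = Σy² − (Σy)²/n = 17201 − 15651.571429 = 1549.428571
R² = Sxy²/(Sxx·Syy) = (697.428571)²/(339.428571·1549.428571) = 0.924867

0.9249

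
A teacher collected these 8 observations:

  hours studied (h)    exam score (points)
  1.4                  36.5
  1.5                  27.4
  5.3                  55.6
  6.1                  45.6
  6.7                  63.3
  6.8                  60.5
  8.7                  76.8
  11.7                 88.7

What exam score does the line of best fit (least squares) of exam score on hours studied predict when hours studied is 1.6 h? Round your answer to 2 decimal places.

31.75

n = 8, Σx = 48.2, Σy = 454.4, Σxy = 3206.5, Σx² = 373.22
Sxx = Σx² − (Σx)²/n = 373.22 − 290.405 = 82.815
Sxy = Σxy − (Σx)(Σy)/n = 3206.5 − 2737.76 = 468.74
b = Sxy/Sxx = 468.74/82.815 = 5.660086
a = ȳ − b·x̄ = 56.8 − 5.660086·6.025 = 22.697983
ŷ(1.6) = a + b·1.6 = 22.697983 + 5.660086·1.6 = 31.754121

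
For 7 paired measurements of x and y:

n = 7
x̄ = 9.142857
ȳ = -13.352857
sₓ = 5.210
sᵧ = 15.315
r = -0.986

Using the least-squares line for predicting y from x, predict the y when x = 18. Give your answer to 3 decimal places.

-39.024

b = r · sᵧ/sₓ = -0.986 · 15.315/5.21 = -2.898386
a = ȳ − b·x̄ = -13.352857 − (-2.898386)·9.142857 = 13.146670
ŷ(18) = a + b·18 = 13.146670 + (-2.898386)·18 = -39.024274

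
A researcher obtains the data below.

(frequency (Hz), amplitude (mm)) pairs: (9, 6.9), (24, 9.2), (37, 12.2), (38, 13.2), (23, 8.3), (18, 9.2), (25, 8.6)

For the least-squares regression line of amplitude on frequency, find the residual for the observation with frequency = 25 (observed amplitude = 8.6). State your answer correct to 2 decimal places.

-1.09

n = 7, Σx = 174, Σy = 67.6, Σxy = 1807.4, Σx² = 4948
Sxx = Σx² − (Σx)²/n = 4948 − 4325.142857 = 622.857143
Sxy = Σxy − (Σx)(Σy)/n = 1807.4 − 1680.342857 = 127.057143
b = Sxy/Sxx = 127.057143/622.857143 = 0.203991
a = ȳ − b·x̄ = 9.657143 − 0.203991·24.857143 = 4.586514
ŷ(25) = 4.586514 + 0.203991·25 = 9.686284
residual = y − ŷ = 8.6 − 9.686284 = -1.086284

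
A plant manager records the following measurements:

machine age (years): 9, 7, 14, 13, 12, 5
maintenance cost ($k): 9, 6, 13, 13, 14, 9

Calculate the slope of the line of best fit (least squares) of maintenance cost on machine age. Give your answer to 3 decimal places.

n = 6, Σx = 60, Σy = 64, Σxy = 687, Σx² = 664
Sxx = Σx² − (Σx)²/n = 664 − 600 = 64
Sxy = Σxy − (Σx)(Σy)/n = 687 − 640 = 47
b = Sxy/Sxx = 47/64 = 0.734375

0.734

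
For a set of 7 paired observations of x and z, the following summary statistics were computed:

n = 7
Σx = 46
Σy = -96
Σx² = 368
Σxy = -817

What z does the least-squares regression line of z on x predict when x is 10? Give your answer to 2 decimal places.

Sxx = Σx² − (Σx)²/n = 368 − 302.285714 = 65.714286
Sxy = Σxy − (Σx)(Σy)/n = -817 − (-630.857143) = -186.142857
b = Sxy/Sxx = -186.142857/65.714286 = -2.832609
a = ȳ − b·x̄ = -13.714286 − (-2.832609)·6.571429 = 4.9
ŷ(10) = a + b·10 = 4.9 + (-2.832609)·10 = -23.426087

-23.43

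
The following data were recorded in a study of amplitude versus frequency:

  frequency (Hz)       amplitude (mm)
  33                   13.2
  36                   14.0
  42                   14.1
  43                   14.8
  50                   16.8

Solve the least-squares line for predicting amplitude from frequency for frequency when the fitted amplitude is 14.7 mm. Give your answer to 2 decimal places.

n = 5, Σx = 204, Σy = 72.9, Σxy = 3008.2, Σx² = 8498
Sxx = Σx² − (Σx)²/n = 8498 − 8323.2 = 174.8
Sxy = Σxy − (Σx)(Σy)/n = 3008.2 − 2974.32 = 33.88
b = Sxy/Sxx = 33.88/174.8 = 0.193822
a = ȳ − b·x̄ = 14.58 − 0.193822·40.8 = 6.672082
Set a + b·x = 14.7: x = (14.7 − 6.672082) / 0.193822 = 41.419126

41.42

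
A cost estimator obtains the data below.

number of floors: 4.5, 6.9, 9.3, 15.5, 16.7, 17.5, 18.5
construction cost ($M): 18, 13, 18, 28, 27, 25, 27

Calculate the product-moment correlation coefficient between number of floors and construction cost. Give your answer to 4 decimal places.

0.8937

n = 7, Σx = 88.9, Σy = 156, Σxy = 2160, Σx² = 1321.99, Σy² = 3684
Sxx = Σx² − (Σx)²/n = 1321.99 − 1129.03 = 192.96
Sxy = Σxy − (Σx)(Σy)/n = 2160 − 1981.2 = 178.8
Syy = Σy² − (Σy)²/n = 3684 − 3476.571429 = 207.428571
r = Sxy/√(Sxx·Syy) = 178.8/√(40025.417143) = 178.8/200.063533 = 0.893716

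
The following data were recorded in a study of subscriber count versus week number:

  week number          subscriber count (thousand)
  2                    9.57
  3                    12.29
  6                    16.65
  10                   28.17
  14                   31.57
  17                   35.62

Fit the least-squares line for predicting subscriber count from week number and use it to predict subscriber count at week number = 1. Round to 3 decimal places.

8.724

n = 6, Σx = 52, Σy = 133.87, Σxy = 1485.13, Σx² = 634
Sxx = Σx² − (Σx)²/n = 634 − 450.666667 = 183.333333
Sxy = Σxy − (Σx)(Σy)/n = 1485.13 − 1160.206667 = 324.923333
b = Sxy/Sxx = 324.923333/183.333333 = 1.772309
a = ȳ − b·x̄ = 22.311667 − 1.772309·8.666667 = 6.951655
ŷ(1) = a + b·1 = 6.951655 + 1.772309·1 = 8.723964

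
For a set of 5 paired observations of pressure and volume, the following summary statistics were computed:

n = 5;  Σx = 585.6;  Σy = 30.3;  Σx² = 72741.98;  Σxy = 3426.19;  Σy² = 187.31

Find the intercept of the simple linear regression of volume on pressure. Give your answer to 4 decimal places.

9.5130

Sxx = Σx² − (Σx)²/n = 72741.98 − 68585.472 = 4156.508
Sxy = Σxy − (Σx)(Σy)/n = 3426.19 − 3548.736 = -122.546
b = Sxy/Sxx = -122.546/4156.508 = -0.029483
a = ȳ − b·x̄ = 6.06 − (-0.029483)·117.12 = 9.513040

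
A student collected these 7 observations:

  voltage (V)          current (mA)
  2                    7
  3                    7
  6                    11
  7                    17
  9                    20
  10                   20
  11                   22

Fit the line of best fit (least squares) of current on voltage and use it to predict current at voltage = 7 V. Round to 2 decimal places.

n = 7, Σx = 48, Σy = 104, Σxy = 842, Σx² = 400
Sxx = Σx² − (Σx)²/n = 400 − 329.142857 = 70.857143
Sxy = Σxy − (Σx)(Σy)/n = 842 − 713.142857 = 128.857143
b = Sxy/Sxx = 128.857143/70.857143 = 1.818548
a = ȳ − b·x̄ = 14.857143 − 1.818548·6.857143 = 2.387097
ŷ(7) = a + b·7 = 2.387097 + 1.818548·7 = 15.116935

15.12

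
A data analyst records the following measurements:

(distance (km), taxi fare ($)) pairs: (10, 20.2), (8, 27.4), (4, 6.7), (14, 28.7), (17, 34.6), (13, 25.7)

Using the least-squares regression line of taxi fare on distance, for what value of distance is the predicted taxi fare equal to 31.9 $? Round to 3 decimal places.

15.422

n = 6, Σx = 66, Σy = 143.3, Σxy = 1772.1, Σx² = 834
Sxx = Σx² − (Σx)²/n = 834 − 726 = 108
Sxy = Σxy − (Σx)(Σy)/n = 1772.1 − 1576.3 = 195.8
b = Sxy/Sxx = 195.8/108 = 1.812963
a = ȳ − b·x̄ = 23.883333 − 1.812963·11 = 3.940741
Set a + b·x = 31.9: x = (31.9 − 3.940741) / 1.812963 = 15.421859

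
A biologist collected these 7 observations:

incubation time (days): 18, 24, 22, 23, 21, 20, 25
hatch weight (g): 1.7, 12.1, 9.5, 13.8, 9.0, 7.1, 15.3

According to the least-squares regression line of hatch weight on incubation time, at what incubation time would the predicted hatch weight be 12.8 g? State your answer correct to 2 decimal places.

n = 7, Σx = 153, Σy = 68.5, Σxy = 1560.9, Σx² = 3379
Sxx = Σx² − (Σx)²/n = 3379 − 3344.142857 = 34.857143
Sxy = Σxy − (Σx)(Σy)/n = 1560.9 − 1497.214286 = 63.685714
b = Sxy/Sxx = 63.685714/34.857143 = 1.827049
a = ȳ − b·x̄ = 9.785714 − 1.827049·21.857143 = -30.148361
Set a + b·x = 12.8: x = (12.8 − (-30.148361)) / 1.827049 = 23.506954

23.51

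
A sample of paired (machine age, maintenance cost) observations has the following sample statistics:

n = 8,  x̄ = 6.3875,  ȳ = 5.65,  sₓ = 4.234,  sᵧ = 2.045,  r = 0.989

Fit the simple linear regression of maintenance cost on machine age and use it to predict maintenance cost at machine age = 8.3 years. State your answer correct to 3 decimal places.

b = r · sᵧ/sₓ = 0.989 · 2.045/4.234 = 0.477682
a = ȳ − b·x̄ = 5.65 − 0.477682·6.3875 = 2.598807
ŷ(8.3) = a + b·8.3 = 2.598807 + 0.477682·8.3 = 6.563567

6.564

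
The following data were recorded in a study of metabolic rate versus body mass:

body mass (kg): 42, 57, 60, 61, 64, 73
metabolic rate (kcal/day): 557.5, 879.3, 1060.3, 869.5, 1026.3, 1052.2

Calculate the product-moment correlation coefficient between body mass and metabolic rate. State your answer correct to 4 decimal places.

0.8940

n = 6, Σx = 357, Σy = 5445.1, Σxy = 332686.4, Σx² = 21759, Σy² = 5124657.61
Sxx = Σx² − (Σx)²/n = 21759 − 21241.5 = 517.5
Sxy = Σxy − (Σx)(Σy)/n = 332686.4 − 323983.45 = 8702.95
Syy = Σy² − (Σy)²/n = 5124657.61 − 4941519.001667 = 183138.608333
r = Sxy/√(Sxx·Syy) = 8702.95/√(94774229.8125) = 8702.95/9735.205689 = 0.893967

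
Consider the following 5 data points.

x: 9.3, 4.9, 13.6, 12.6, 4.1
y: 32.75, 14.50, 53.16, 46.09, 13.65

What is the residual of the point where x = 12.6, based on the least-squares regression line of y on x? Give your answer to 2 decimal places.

n = 5, Σx = 44.5, Σy = 160.15, Σxy = 1735.3, Σx² = 471.03
Sxx = Σx² − (Σx)²/n = 471.03 − 396.05 = 74.98
Sxy = Σxy − (Σx)(Σy)/n = 1735.3 − 1425.335 = 309.965
b = Sxy/Sxx = 309.965/74.98 = 4.133969
a = ȳ − b·x̄ = 32.03 − 4.133969·8.9 = -4.762325
ŷ(12.6) = -4.762325 + 4.133969·12.6 = 47.325686
residual = y − ŷ = 46.09 − 47.325686 = -1.235686

-1.24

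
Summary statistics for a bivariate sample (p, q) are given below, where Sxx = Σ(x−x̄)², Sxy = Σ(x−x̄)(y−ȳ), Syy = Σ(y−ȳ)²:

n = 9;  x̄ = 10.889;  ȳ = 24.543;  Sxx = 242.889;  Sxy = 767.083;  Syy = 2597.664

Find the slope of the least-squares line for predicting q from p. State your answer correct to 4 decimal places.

3.1582

b = Sxy/Sxx = 767.083/242.889 = 3.158163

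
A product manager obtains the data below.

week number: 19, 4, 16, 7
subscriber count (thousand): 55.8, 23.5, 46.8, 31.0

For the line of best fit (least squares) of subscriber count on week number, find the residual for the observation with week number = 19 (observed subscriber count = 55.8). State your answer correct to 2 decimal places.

n = 4, Σx = 46, Σy = 157.1, Σxy = 2120, Σx² = 682
Sxx = Σx² − (Σx)²/n = 682 − 529 = 153
Sxy = Σxy − (Σx)(Σy)/n = 2120 − 1806.65 = 313.35
b = Sxy/Sxx = 313.35/153 = 2.048039
a = ȳ − b·x̄ = 39.275 − 2.048039·11.5 = 15.722549
ŷ(19) = 15.722549 + 2.048039·19 = 54.635294
residual = y − ŷ = 55.8 − 54.635294 = 1.164706

1.16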